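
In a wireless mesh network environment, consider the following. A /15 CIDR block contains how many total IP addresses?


Given: CIDR prefix /15
Host bits = 32 - 15 = 17
Total addresses = 2^17 = 131072

131072


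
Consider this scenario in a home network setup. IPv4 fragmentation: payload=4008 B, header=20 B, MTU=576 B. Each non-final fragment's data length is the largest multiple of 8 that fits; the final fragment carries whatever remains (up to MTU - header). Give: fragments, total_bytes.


Max data per non-final fragment = floor((MTU - header)/8)*8 = floor((576 - 20)/8)*8 = floor(556/8)*8 = 552 B
Final fragment needs no 8-byte alignment: it can carry up to MTU - header = 556 B
Non-final fragments needed = ceil((payload - 556) / 552) = ceil(3452/552) = ceil(6.2536) = 7
Number of fragments = 7 + 1 = 8
Fragment sizes (data): 7 * 552 B + 144 B (last, 144 <= 556 OK)
Total bytes sent = payload + n_frags * header = 4008 + 8*20 = 4008 + 160 = 4168 B

8, 4168


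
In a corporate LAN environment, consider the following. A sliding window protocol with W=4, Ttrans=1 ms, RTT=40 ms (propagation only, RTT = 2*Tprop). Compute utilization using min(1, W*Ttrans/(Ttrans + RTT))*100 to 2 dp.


Given: W = 4, Ttrans = 1 ms, RTT = 40 ms (= 2 * Tprop, Tprop = 20 ms)
Cycle time = Ttrans + RTT = 1 + 40 = 41 ms (first packet sent until its ACK returns)
W * Ttrans = 4 * 1 = 4 ms of sending per cycle
W * Ttrans / (Ttrans + RTT) = 4 / 41 = 0.097561
U = min(1, 0.097561) = 0.097561
U% = 9.76%

9.76


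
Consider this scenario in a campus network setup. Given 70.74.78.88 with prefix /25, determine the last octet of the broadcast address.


Given: IP = 70.74.78.88, prefix = /25
Host bits = 32 - 25 = 7
Network last octet = 88 AND mask = 0
Host part size = 2^7 - 1 = 127
Broadcast last octet = 0 OR 127 = 127

127


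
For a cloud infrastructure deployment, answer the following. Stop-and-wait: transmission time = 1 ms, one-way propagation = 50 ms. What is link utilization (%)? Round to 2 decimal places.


Given: Ttrans = 1 ms, Tprop = 50 ms
RTT = 2 * Tprop = 2 * 50 = 100 ms
U = Ttrans / (Ttrans + RTT)
U = 1 / (1 + 100)
U = 1 / 101 = 0.009901
U% = 0.99%

0.99


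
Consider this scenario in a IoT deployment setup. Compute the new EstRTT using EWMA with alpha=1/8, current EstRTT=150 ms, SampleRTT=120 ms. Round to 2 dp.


Given: EstRTT = 150 ms, SampleRTT = 120 ms, alpha = 1/8
New EstRTT = (1 - alpha) * EstRTT + alpha * SampleRTT
(7/8) * 150 = 131.25
(1/8) * 120 = 15
New EstRTT = 131.25 + 15 = 146.25 ms -> 146.25 ms (2 dp)

146.25


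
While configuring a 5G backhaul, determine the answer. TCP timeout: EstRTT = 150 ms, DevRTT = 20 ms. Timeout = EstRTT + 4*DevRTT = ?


Given: EstRTT = 150 ms, DevRTT = 20 ms
Timeout = EstRTT + 4 * DevRTT
4 * DevRTT = 4 * 20 = 80
Timeout = 150 + 80 = 230 ms

230


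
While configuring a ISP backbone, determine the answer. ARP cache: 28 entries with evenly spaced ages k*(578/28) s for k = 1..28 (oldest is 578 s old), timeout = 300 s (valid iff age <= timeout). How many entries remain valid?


Ages are k * 578/28 s for k = 1..28 (spacing = 20.6429 s).
Entry k is valid iff k * 578/28 <= 300 iff k <= 28 * 300 / 578 = 14.5329
n_valid = floor(14.5329) = 14
(n_stale = 28 - 14 = 14)

14


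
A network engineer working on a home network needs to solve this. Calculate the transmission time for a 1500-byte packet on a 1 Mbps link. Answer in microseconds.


Given: packet = 1500 bytes, bandwidth = 1 Mbps
Packet in bits = 1500 * 8 = 12000 bits
Bandwidth = 1 * 10^6 = 1000000 bps
Time = 12000 / 1000000 seconds
Time in us = 12000 * 10^6 / 1000000 = 12000

12000


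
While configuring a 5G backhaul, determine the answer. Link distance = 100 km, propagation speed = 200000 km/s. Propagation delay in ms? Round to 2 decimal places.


Given: distance = 100 km, speed = 200000 km/s
Delay = distance / speed = 100 / 200000 seconds
Delay in ms = 100 * 1000 / 200000
Delay = 0.5000 ms
Rounded to 2 dp = 0.50 ms

0.50


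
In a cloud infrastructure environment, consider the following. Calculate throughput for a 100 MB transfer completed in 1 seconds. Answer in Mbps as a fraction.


Given: file = 100 MB, time = 1 s
File in Mb = 100 * 8 = 800 Mb
Throughput = 800 / 1 Mbps
Throughput = 800 Mbps

800


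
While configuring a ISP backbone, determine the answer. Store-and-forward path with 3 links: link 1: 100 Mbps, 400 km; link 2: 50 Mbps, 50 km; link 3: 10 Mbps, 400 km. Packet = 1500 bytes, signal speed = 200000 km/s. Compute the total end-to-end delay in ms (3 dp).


Packet = 1500 bytes = 12000 bits. Store-and-forward: sum (t_trans + t_prop) per link.
Link 1: t_trans = 12000/(100*10^6) s = 0.1200 ms; t_prop = 400/200000 s = 2.0000 ms; subtotal = 2.1200 ms
Link 2: t_trans = 12000/(50*10^6) s = 0.2400 ms; t_prop = 50/200000 s = 0.2500 ms; subtotal = 0.4900 ms
Link 3: t_trans = 12000/(10*10^6) s = 1.2000 ms; t_prop = 400/200000 s = 2.0000 ms; subtotal = 3.2000 ms
End-to-end = 2.1200 + 0.4900 + 3.2000 = 5.8100 ms -> 5.810 ms (3 dp)

5.810


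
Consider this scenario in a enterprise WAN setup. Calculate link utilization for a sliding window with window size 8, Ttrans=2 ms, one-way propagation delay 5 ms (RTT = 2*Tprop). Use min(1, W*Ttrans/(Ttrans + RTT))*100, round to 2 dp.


Given: W = 8, Ttrans = 2 ms, RTT = 10 ms (= 2 * Tprop, Tprop = 5 ms)
Cycle time = Ttrans + RTT = 2 + 10 = 12 ms (first packet sent until its ACK returns)
W * Ttrans = 8 * 2 = 16 ms of sending per cycle
W * Ttrans / (Ttrans + RTT) = 16 / 12 = 1.333333
U = min(1, 1.333333) = 1.000000
U% = 100.00%

100.00


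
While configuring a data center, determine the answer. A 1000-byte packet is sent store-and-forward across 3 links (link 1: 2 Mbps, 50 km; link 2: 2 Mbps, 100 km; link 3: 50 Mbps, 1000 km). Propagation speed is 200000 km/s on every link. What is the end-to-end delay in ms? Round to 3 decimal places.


Packet = 1000 bytes = 8000 bits. Store-and-forward: sum (t_trans + t_prop) per link.
Link 1: t_trans = 8000/(2*10^6) s = 4.0000 ms; t_prop = 50/200000 s = 0.2500 ms; subtotal = 4.2500 ms
Link 2: t_trans = 8000/(2*10^6) s = 4.0000 ms; t_prop = 100/200000 s = 0.5000 ms; subtotal = 4.5000 ms
Link 3: t_trans = 8000/(50*10^6) s = 0.1600 ms; t_prop = 1000/200000 s = 5.0000 ms; subtotal = 5.1600 ms
End-to-end = 4.2500 + 4.5000 + 5.1600 = 13.9100 ms -> 13.910 ms (3 dp)

13.910


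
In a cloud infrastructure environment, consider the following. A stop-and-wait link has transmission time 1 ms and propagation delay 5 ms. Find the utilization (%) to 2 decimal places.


Given: Ttrans = 1 ms, Tprop = 5 ms
RTT = 2 * Tprop = 2 * 5 = 10 ms
U = Ttrans / (Ttrans + RTT)
U = 1 / (1 + 10)
U = 1 / 11 = 0.090909
U% = 9.09%

9.09


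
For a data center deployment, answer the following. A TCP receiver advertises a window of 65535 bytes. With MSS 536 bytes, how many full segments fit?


Given: RWND = 65535 bytes, MSS = 536 bytes
Full segments = floor(RWND / MSS)
Full segments = floor(65535 / 536)
Full segments = floor(122.2668) = 122

122


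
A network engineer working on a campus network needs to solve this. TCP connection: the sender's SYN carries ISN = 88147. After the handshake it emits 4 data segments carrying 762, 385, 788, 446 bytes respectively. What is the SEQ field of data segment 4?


The SYN occupies sequence number ISN = 88147, so the first data byte is ISN + 1 = 88148.
SEQ of data segment i = (ISN + 1) + sum of payload sizes of segments 1..i-1.
Segment 1: SEQ = 88148, payload = 762 bytes
Segment 2: SEQ = 88910, payload = 385 bytes
Segment 3: SEQ = 89295, payload = 788 bytes
Segment 4: SEQ = 90083, payload = 446 bytes
SEQ of segment 4 = 88148 + 762 + 385 + 788 = 90083

90083


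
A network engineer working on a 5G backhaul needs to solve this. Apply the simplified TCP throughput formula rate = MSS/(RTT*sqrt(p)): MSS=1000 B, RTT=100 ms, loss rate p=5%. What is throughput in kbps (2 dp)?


Given: MSS = 1000 bytes, RTT = 100 ms, loss = 5%
RTT in seconds = 100 / 1000 = 0.1
Loss rate = 5% = 0.05
sqrt(loss) = sqrt(0.05) = 0.223606797750
Throughput (bytes/s) = 1000 / (0.1 * 0.223606797750) = 44721.3595
Throughput (kbps) = 44721.3595 * 8 / 1000 = 357.770876 -> 357.77 kbps (2 dp)

357.77


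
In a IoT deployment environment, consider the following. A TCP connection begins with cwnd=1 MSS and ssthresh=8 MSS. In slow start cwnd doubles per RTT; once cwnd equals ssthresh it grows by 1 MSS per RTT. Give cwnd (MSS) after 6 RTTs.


RTT 0: cwnd = 1 MSS (initial)
RTT 1: cwnd = 2 MSS (slow start, doubled)
RTT 2: cwnd = 4 MSS (slow start, doubled)
RTT 3: cwnd = 8 MSS (slow start, doubled)
RTT 4: cwnd = 9 MSS (congestion avoidance, +1)
RTT 5: cwnd = 10 MSS (congestion avoidance, +1)
RTT 6: cwnd = 11 MSS (congestion avoidance, +1)

11


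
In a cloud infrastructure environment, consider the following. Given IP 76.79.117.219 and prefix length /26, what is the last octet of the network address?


Given: IP = 76.79.117.219, prefix = /26
Subnet mask = 255.255.255.192
Last octet of IP: 219
Last octet of mask: 192
Network last octet = 219 AND 192 = 192

192


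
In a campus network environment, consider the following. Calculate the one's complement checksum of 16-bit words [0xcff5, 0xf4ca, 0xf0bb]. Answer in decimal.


Given words: [0xcff5, 0xf4ca, 0xf0bb]
Step 1: Sum all words
Raw sum = 53237 + 62666 + 61627 = 177530
Step 2: Fold carry: (46458 + 2) = 46460
One's complement = ~46460 & 0xFFFF = 19075

19075


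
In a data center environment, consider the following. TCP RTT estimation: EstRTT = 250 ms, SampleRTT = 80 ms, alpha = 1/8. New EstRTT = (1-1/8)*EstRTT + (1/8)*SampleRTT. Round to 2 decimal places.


Given: EstRTT = 250 ms, SampleRTT = 80 ms, alpha = 1/8
New EstRTT = (1 - alpha) * EstRTT + alpha * SampleRTT
(7/8) * 250 = 218.75
(1/8) * 80 = 10
New EstRTT = 218.75 + 10 = 228.75 ms -> 228.75 ms (2 dp)

228.75


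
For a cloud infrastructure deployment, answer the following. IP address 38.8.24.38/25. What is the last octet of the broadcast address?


Given: IP = 38.8.24.38, prefix = /25
Host bits = 32 - 25 = 7
Network last octet = 38 AND mask = 0
Host part size = 2^7 - 1 = 127
Broadcast last octet = 0 OR 127 = 127

127


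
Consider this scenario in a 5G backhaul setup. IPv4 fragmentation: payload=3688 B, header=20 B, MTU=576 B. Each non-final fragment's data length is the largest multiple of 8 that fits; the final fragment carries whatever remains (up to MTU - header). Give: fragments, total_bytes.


Max data per non-final fragment = floor((MTU - header)/8)*8 = floor((576 - 20)/8)*8 = floor(556/8)*8 = 552 B
Final fragment needs no 8-byte alignment: it can carry up to MTU - header = 556 B
Non-final fragments needed = ceil((payload - 556) / 552) = ceil(3132/552) = ceil(5.6739) = 6
Number of fragments = 6 + 1 = 7
Fragment sizes (data): 6 * 552 B + 376 B (last, 376 <= 556 OK)
Total bytes sent = payload + n_frags * header = 3688 + 7*20 = 3688 + 140 = 3828 B

7, 3828


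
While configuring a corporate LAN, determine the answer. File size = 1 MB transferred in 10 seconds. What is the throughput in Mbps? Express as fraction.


Given: file = 1 MB, time = 10 s
File in Mb = 1 * 8 = 8 Mb
Throughput = 8 / 10 Mbps
Throughput = 4/5 Mbps

4/5


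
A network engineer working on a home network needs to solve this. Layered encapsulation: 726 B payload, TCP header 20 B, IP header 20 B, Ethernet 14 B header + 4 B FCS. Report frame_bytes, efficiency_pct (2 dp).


TCP segment = 726 + 20 = 746 B
IP packet = 746 + 20 = 766 B
Ethernet frame = 766 + 14 + 4 = 784 B
Efficiency = app / frame = 726 / 784 = 0.926020 = 92.6020% -> 92.60% (2 dp)

784, 92.60


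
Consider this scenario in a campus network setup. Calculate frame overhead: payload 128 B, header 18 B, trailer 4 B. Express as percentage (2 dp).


Given: payload = 128 B, header = 18 B, trailer = 4 B
Overhead bytes = header + trailer = 18 + 4 = 22
Total frame = payload + overhead = 128 + 22 = 150
Overhead % = 22 / 150 * 100 = 14.6667% -> 14.67% (2 dp)

14.67


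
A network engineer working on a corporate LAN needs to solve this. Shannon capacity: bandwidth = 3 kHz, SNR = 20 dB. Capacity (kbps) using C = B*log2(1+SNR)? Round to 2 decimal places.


Given: B = 3 kHz, SNR = 20 dB
SNR linear = 10^(20/10) = 100
1 + SNR = 101
log2(101) = 6.6582114828
C = 3 * 1000 * 6.6582114828 = 19974.6344 bps
C = 19.974634 kbps -> 19.97 kbps (2 dp)

19.97


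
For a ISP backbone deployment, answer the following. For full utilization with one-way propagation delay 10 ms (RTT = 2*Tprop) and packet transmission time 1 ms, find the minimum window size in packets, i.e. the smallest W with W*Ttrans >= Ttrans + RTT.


Given: Ttrans = 1 ms, RTT = 20 ms (= 2 * Tprop, Tprop = 10 ms)
Time until first ACK returns = Ttrans + RTT = 1 + 20 = 21 ms
Need W * Ttrans >= Ttrans + RTT  ->  W >= (Ttrans + RTT) / Ttrans
(Ttrans + RTT) / Ttrans = 21 / 1 = 21
W_min = ceil(21) = 21

21


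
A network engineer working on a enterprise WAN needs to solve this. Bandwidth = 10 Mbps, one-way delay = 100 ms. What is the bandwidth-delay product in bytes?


Given: bandwidth = 10 Mbps, delay = 100 ms
BDP in bits = 10 * 10^6 * 100 / 1000
BDP in bits = 1000000
BDP in bytes = 1000000 / 8 = 125000

125000


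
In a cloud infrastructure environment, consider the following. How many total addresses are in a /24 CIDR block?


Given: CIDR prefix /24
Host bits = 32 - 24 = 8
Total addresses = 2^8 = 256

256


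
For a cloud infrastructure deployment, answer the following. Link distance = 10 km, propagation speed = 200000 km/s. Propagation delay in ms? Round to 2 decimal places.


Given: distance = 10 km, speed = 200000 km/s
Delay = distance / speed = 10 / 200000 seconds
Delay in ms = 10 * 1000 / 200000
Delay = 0.0500 ms
Rounded to 2 dp = 0.05 ms

0.05


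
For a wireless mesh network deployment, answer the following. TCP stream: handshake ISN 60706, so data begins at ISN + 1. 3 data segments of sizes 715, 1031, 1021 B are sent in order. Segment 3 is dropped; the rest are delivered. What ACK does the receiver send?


SYN uses sequence number 60706; first data byte = ISN + 1 = 60707.
Segment 1: SEQ = 60707, len = 715 B, covers [60707, 61421]
Segment 2: SEQ = 61422, len = 1031 B, covers [61422, 62452]
Segment 3: SEQ = 62453, len = 1021 B, covers [62453, 63473] [LOST]
In-order data received: bytes [60707, 62452] (segments 1..2).
Segment 3 missing -> gap begins at byte 62453.
Cumulative ACK = next expected in-order byte = 60707 + 715 + 1031 = 62453

62453


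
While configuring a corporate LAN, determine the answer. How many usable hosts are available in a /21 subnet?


Given: subnet mask /21
Host bits = 32 - 21 = 11
Total addresses = 2^11 = 2048
Usable hosts = 2048 - 2 (network + broadcast) = 2046

2046


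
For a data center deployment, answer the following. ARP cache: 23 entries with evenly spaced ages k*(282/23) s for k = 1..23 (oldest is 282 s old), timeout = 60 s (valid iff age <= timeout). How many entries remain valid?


Ages are k * 282/23 s for k = 1..23 (spacing = 12.2609 s).
Entry k is valid iff k * 282/23 <= 60 iff k <= 23 * 60 / 282 = 4.8936
n_valid = floor(4.8936) = 4
(n_stale = 23 - 4 = 19)

4


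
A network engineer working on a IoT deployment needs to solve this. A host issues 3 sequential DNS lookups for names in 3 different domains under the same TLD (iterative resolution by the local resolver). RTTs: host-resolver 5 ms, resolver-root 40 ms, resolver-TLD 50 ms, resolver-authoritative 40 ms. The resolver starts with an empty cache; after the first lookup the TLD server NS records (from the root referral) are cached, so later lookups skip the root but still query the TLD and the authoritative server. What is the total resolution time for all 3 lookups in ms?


Lookup 1 (cold cache): local + root + TLD + auth = 5 + 40 + 50 + 40 = 135 ms
Lookups 2..3 (TLD NS cached -> skip root; new domain -> still ask TLD and auth): local + TLD + auth = 5 + 50 + 40 = 95 ms each
Remaining 2 lookups: 2 * 95 = 190 ms
Total = 135 + 190 = 325 ms

325


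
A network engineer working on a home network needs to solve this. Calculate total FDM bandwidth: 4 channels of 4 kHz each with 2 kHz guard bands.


Given: 4 channels, 4 kHz each, guard = 2 kHz
Channel bandwidth = 4 * 4 = 16 kHz
Guard bands = 3 gaps * 2 kHz = 6 kHz
Total = 16 + 6 = 22 kHz

22


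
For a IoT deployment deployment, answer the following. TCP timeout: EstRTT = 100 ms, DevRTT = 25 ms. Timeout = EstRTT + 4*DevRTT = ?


Given: EstRTT = 100 ms, DevRTT = 25 ms
Timeout = EstRTT + 4 * DevRTT
4 * DevRTT = 4 * 25 = 100
Timeout = 100 + 100 = 200 ms

200


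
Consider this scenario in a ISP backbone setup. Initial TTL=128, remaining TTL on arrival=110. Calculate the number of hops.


Given: initial TTL = 128, received TTL = 110
Hops = initial TTL - received TTL
Hops = 128 - 110 = 18

18


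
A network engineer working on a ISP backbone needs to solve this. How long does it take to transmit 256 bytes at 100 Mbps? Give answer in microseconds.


Given: packet = 256 bytes, bandwidth = 100 Mbps
Packet in bits = 256 * 8 = 2048 bits
Bandwidth = 100 * 10^6 = 100000000 bps
Time = 2048 / 100000000 seconds
Time in us = 2048 * 10^6 / 100000000 = 20.48

20.48


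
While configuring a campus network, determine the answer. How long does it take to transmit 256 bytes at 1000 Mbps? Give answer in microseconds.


Given: packet = 256 bytes, bandwidth = 1000 Mbps
Packet in bits = 256 * 8 = 2048 bits
Bandwidth = 1000 * 10^6 = 1000000000 bps
Time = 2048 / 1000000000 seconds
Time in us = 2048 * 10^6 / 1000000000 = 2.048

2.048


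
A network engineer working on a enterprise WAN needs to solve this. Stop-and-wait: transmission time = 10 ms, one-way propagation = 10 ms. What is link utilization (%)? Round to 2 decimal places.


Given: Ttrans = 10 ms, Tprop = 10 ms
RTT = 2 * Tprop = 2 * 10 = 20 ms
U = Ttrans / (Ttrans + RTT)
U = 10 / (10 + 20)
U = 10 / 30 = 0.333333
U% = 33.33%

33.33


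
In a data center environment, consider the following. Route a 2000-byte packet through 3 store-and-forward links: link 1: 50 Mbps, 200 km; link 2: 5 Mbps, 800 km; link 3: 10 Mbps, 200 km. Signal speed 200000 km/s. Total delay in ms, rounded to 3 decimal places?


Packet = 2000 bytes = 16000 bits. Store-and-forward: sum (t_trans + t_prop) per link.
Link 1: t_trans = 16000/(50*10^6) s = 0.3200 ms; t_prop = 200/200000 s = 1.0000 ms; subtotal = 1.3200 ms
Link 2: t_trans = 16000/(5*10^6) s = 3.2000 ms; t_prop = 800/200000 s = 4.0000 ms; subtotal = 7.2000 ms
Link 3: t_trans = 16000/(10*10^6) s = 1.6000 ms; t_prop = 200/200000 s = 1.0000 ms; subtotal = 2.6000 ms
End-to-end = 1.3200 + 7.2000 + 2.6000 = 11.1200 ms -> 11.120 ms (3 dp)

11.120


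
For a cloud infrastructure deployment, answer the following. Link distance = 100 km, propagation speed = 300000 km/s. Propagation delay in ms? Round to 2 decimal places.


Given: distance = 100 km, speed = 300000 km/s
Delay = distance / speed = 100 / 300000 seconds
Delay in ms = 100 * 1000 / 300000
Delay = 0.3333 ms
Rounded to 2 dp = 0.33 ms

0.33


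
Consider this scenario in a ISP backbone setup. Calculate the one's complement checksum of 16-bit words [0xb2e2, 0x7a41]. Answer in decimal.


Given words: [0xb2e2, 0x7a41]
Step 1: Sum all words
Raw sum = 45794 + 31297 = 77091
Step 2: Fold carry: (11555 + 1) = 11556
One's complement = ~11556 & 0xFFFF = 53979

53979


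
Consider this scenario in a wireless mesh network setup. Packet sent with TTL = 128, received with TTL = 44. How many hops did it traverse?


Given: initial TTL = 128, received TTL = 44
Hops = initial TTL - received TTL
Hops = 128 - 44 = 84

84


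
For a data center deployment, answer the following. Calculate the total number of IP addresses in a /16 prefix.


Given: CIDR prefix /16
Host bits = 32 - 16 = 16
Total addresses = 2^16 = 65536

65536


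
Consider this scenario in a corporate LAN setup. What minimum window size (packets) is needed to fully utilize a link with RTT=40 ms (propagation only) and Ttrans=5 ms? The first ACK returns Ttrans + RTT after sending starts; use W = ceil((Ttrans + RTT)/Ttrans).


Given: Ttrans = 5 ms, RTT = 40 ms (= 2 * Tprop, Tprop = 20 ms)
Time until first ACK returns = Ttrans + RTT = 5 + 40 = 45 ms
Need W * Ttrans >= Ttrans + RTT  ->  W >= (Ttrans + RTT) / Ttrans
(Ttrans + RTT) / Ttrans = 45 / 5 = 9
W_min = ceil(9) = 9

9


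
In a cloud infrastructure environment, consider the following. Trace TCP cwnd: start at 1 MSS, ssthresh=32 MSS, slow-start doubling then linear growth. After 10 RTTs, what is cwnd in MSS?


RTT 0: cwnd = 1 MSS (initial)
RTT 1: cwnd = 2 MSS (slow start, doubled)
RTT 2: cwnd = 4 MSS (slow start, doubled)
RTT 3: cwnd = 8 MSS (slow start, doubled)
RTT 4: cwnd = 16 MSS (slow start, doubled)
RTT 5: cwnd = 32 MSS (slow start, doubled)
RTT 6: cwnd = 33 MSS (congestion avoidance, +1)
RTT 7: cwnd = 34 MSS (congestion avoidance, +1)
RTT 8: cwnd = 35 MSS (congestion avoidance, +1)
RTT 9: cwnd = 36 MSS (congestion avoidance, +1)
RTT 10: cwnd = 37 MSS (congestion avoidance, +1)

37


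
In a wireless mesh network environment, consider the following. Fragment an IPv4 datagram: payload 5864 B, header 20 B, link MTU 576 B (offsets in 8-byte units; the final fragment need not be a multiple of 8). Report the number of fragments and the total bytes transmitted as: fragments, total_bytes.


Max data per non-final fragment = floor((MTU - header)/8)*8 = floor((576 - 20)/8)*8 = floor(556/8)*8 = 552 B
Final fragment needs no 8-byte alignment: it can carry up to MTU - header = 556 B
Non-final fragments needed = ceil((payload - 556) / 552) = ceil(5308/552) = ceil(9.6159) = 10
Number of fragments = 10 + 1 = 11
Fragment sizes (data): 10 * 552 B + 344 B (last, 344 <= 556 OK)
Total bytes sent = payload + n_frags * header = 5864 + 11*20 = 5864 + 220 = 6084 B

11, 6084


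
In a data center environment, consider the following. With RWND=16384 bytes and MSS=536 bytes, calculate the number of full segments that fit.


Given: RWND = 16384 bytes, MSS = 536 bytes
Full segments = floor(RWND / MSS)
Full segments = floor(16384 / 536)
Full segments = floor(30.5672) = 30

30


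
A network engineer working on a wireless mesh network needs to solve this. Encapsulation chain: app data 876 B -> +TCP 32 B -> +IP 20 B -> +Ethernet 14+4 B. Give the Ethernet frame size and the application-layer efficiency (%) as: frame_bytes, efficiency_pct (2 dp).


TCP segment = 876 + 32 = 908 B
IP packet = 908 + 20 = 928 B
Ethernet frame = 928 + 14 + 4 = 946 B
Efficiency = app / frame = 876 / 946 = 0.926004 = 92.6004% -> 92.60% (2 dp)

946, 92.60


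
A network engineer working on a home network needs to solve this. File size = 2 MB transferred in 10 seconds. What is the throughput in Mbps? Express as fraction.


Given: file = 2 MB, time = 10 s
File in Mb = 2 * 8 = 16 Mb
Throughput = 16 / 10 Mbps
Throughput = 8/5 Mbps

8/5


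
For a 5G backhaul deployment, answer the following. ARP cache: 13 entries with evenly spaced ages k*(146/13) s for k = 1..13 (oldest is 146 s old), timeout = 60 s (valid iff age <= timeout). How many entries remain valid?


Ages are k * 146/13 s for k = 1..13 (spacing = 11.2308 s).
Entry k is valid iff k * 146/13 <= 60 iff k <= 13 * 60 / 146 = 5.3425
n_valid = floor(5.3425) = 5
(n_stale = 13 - 5 = 8)

5


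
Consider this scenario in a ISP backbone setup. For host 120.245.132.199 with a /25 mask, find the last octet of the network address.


Given: IP = 120.245.132.199, prefix = /25
Subnet mask = 255.255.255.128
Last octet of IP: 199
Last octet of mask: 128
Network last octet = 199 AND 128 = 128

128


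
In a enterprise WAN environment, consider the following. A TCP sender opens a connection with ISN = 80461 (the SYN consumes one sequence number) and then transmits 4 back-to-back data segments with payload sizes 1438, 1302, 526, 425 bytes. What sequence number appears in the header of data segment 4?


The SYN occupies sequence number ISN = 80461, so the first data byte is ISN + 1 = 80462.
SEQ of data segment i = (ISN + 1) + sum of payload sizes of segments 1..i-1.
Segment 1: SEQ = 80462, payload = 1438 bytes
Segment 2: SEQ = 81900, payload = 1302 bytes
Segment 3: SEQ = 83202, payload = 526 bytes
Segment 4: SEQ = 83728, payload = 425 bytes
SEQ of segment 4 = 80462 + 1438 + 1302 + 526 = 83728

83728


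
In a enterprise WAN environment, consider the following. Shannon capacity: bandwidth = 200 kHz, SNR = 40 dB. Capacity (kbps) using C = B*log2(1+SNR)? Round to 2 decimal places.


Given: B = 200 kHz, SNR = 40 dB
SNR linear = 10^(40/10) = 10000
1 + SNR = 10001
log2(10001) = 13.2878566418
C = 200 * 1000 * 13.2878566418 = 2657571.3284 bps
C = 2657.571328 kbps -> 2657.57 kbps (2 dp)

2657.57


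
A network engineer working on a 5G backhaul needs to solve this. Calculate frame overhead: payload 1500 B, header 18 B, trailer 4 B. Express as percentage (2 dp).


Given: payload = 1500 B, header = 18 B, trailer = 4 B
Overhead bytes = header + trailer = 18 + 4 = 22
Total frame = payload + overhead = 1500 + 22 = 1522
Overhead % = 22 / 1522 * 100 = 1.4455% -> 1.45% (2 dp)

1.45


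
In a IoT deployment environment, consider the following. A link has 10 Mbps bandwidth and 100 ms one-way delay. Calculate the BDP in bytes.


Given: bandwidth = 10 Mbps, delay = 100 ms
BDP in bits = 10 * 10^6 * 100 / 1000
BDP in bits = 1000000
BDP in bytes = 1000000 / 8 = 125000

125000


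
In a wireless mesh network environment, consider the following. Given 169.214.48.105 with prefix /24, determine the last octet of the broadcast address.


Given: IP = 169.214.48.105, prefix = /24
Host bits = 32 - 24 = 8
Network last octet = 105 AND mask = 0
Host part size = 2^8 - 1 = 255
Broadcast last octet = 0 OR 255 = 255

255


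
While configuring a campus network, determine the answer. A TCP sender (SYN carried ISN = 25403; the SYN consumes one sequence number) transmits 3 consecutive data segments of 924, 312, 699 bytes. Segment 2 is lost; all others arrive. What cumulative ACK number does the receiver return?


SYN uses sequence number 25403; first data byte = ISN + 1 = 25404.
Segment 1: SEQ = 25404, len = 924 B, covers [25404, 26327]
Segment 2: SEQ = 26328, len = 312 B, covers [26328, 26639] [LOST]
Segment 3: SEQ = 26640, len = 699 B, covers [26640, 27338]
In-order data received: bytes [25404, 26327] (segments 1..1).
Segment 2 missing -> gap begins at byte 26328; later segments buffered out of order.
Cumulative ACK = next expected in-order byte = 25404 + 924 = 26328

26328


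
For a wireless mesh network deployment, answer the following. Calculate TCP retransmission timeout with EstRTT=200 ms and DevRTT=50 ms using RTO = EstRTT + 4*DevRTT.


Given: EstRTT = 200 ms, DevRTT = 50 ms
Timeout = EstRTT + 4 * DevRTT
4 * DevRTT = 4 * 50 = 200
Timeout = 200 + 200 = 400 ms

400


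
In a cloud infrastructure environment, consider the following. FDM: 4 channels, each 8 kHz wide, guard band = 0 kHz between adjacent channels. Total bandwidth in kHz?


Given: 4 channels, 8 kHz each, guard = 0 kHz
Channel bandwidth = 4 * 8 = 32 kHz
Guard bands = 3 gaps * 0 kHz = 0 kHz
Total = 32 + 0 = 32 kHz

32


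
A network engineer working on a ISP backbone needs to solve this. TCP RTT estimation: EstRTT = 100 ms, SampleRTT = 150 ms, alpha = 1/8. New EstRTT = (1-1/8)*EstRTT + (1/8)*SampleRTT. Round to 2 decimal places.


Given: EstRTT = 100 ms, SampleRTT = 150 ms, alpha = 1/8
New EstRTT = (1 - alpha) * EstRTT + alpha * SampleRTT
(7/8) * 100 = 87.5
(1/8) * 150 = 18.75
New EstRTT = 87.5 + 18.75 = 106.25 ms -> 106.25 ms (2 dp)

106.25


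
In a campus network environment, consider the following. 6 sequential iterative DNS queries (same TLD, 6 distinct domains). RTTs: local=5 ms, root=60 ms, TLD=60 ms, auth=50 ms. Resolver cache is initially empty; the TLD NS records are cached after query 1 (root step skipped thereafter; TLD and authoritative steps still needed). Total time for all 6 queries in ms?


Lookup 1 (cold cache): local + root + TLD + auth = 5 + 60 + 60 + 50 = 175 ms
Lookups 2..6 (TLD NS cached -> skip root; new domain -> still ask TLD and auth): local + TLD + auth = 5 + 60 + 50 = 115 ms each
Remaining 5 lookups: 5 * 115 = 575 ms
Total = 175 + 575 = 750 ms

750


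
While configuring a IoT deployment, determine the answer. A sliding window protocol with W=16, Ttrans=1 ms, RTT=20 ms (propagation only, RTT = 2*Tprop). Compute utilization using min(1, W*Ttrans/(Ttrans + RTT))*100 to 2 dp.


Given: W = 16, Ttrans = 1 ms, RTT = 20 ms (= 2 * Tprop, Tprop = 10 ms)
Cycle time = Ttrans + RTT = 1 + 20 = 21 ms (first packet sent until its ACK returns)
W * Ttrans = 16 * 1 = 16 ms of sending per cycle
W * Ttrans / (Ttrans + RTT) = 16 / 21 = 0.761905
U = min(1, 0.761905) = 0.761905
U% = 76.19%

76.19


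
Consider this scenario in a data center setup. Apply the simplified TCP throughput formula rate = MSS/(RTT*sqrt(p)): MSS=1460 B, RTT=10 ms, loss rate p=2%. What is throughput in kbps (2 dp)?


Given: MSS = 1460 bytes, RTT = 10 ms, loss = 2%
RTT in seconds = 10 / 1000 = 0.01
Loss rate = 2% = 0.02
sqrt(loss) = sqrt(0.02) = 0.141421356237
Throughput (bytes/s) = 1460 / (0.01 * 0.141421356237) = 1032375.9005
Throughput (kbps) = 1032375.9005 * 8 / 1000 = 8259.007204 -> 8259.01 kbps (2 dp)

8259.01


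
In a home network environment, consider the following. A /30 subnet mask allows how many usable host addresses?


Given: subnet mask /30
Host bits = 32 - 30 = 2
Total addresses = 2^2 = 4
Usable hosts = 4 - 2 (network + broadcast) = 2

2


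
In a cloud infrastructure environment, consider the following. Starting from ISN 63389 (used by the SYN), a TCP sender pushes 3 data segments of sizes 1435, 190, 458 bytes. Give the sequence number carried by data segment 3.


The SYN occupies sequence number ISN = 63389, so the first data byte is ISN + 1 = 63390.
SEQ of data segment i = (ISN + 1) + sum of payload sizes of segments 1..i-1.
Segment 1: SEQ = 63390, payload = 1435 bytes
Segment 2: SEQ = 64825, payload = 190 bytes
Segment 3: SEQ = 65015, payload = 458 bytes
SEQ of segment 3 = 63390 + 1435 + 190 = 65015

65015


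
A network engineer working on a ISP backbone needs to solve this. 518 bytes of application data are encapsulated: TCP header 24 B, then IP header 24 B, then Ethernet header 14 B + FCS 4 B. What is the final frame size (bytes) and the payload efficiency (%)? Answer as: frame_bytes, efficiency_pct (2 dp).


TCP segment = 518 + 24 = 542 B
IP packet = 542 + 24 = 566 B
Ethernet frame = 566 + 14 + 4 = 584 B
Efficiency = app / frame = 518 / 584 = 0.886986 = 88.6986% -> 88.70% (2 dp)

584, 88.70


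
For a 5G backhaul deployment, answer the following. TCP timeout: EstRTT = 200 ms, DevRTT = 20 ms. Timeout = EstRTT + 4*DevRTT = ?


Given: EstRTT = 200 ms, DevRTT = 20 ms
Timeout = EstRTT + 4 * DevRTT
4 * DevRTT = 4 * 20 = 80
Timeout = 200 + 80 = 280 ms

280


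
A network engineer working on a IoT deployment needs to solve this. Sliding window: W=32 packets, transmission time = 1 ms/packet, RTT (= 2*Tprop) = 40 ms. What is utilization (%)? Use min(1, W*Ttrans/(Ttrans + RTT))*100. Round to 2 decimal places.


Given: W = 32, Ttrans = 1 ms, RTT = 40 ms (= 2 * Tprop, Tprop = 20 ms)
Cycle time = Ttrans + RTT = 1 + 40 = 41 ms (first packet sent until its ACK returns)
W * Ttrans = 32 * 1 = 32 ms of sending per cycle
W * Ttrans / (Ttrans + RTT) = 32 / 41 = 0.780488
U = min(1, 0.780488) = 0.780488
U% = 78.05%

78.05


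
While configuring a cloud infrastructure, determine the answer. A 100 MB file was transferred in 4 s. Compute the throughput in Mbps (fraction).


Given: file = 100 MB, time = 4 s
File in Mb = 100 * 8 = 800 Mb
Throughput = 800 / 4 Mbps
Throughput = 200 Mbps

200


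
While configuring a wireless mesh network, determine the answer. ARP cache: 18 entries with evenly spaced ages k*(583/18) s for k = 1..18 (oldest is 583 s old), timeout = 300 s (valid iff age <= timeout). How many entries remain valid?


Ages are k * 583/18 s for k = 1..18 (spacing = 32.3889 s).
Entry k is valid iff k * 583/18 <= 300 iff k <= 18 * 300 / 583 = 9.2624
n_valid = floor(9.2624) = 9
(n_stale = 18 - 9 = 9)

9


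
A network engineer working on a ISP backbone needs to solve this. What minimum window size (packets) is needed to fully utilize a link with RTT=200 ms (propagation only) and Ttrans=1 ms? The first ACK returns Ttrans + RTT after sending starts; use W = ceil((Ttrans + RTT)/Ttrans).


Given: Ttrans = 1 ms, RTT = 200 ms (= 2 * Tprop, Tprop = 100 ms)
Time until first ACK returns = Ttrans + RTT = 1 + 200 = 201 ms
Need W * Ttrans >= Ttrans + RTT  ->  W >= (Ttrans + RTT) / Ttrans
(Ttrans + RTT) / Ttrans = 201 / 1 = 201
W_min = ceil(201) = 201

201


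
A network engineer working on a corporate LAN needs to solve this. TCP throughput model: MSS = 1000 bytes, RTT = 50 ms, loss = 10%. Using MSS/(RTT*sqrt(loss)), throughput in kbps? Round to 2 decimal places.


Given: MSS = 1000 bytes, RTT = 50 ms, loss = 10%
RTT in seconds = 50 / 1000 = 0.05
Loss rate = 10% = 0.1
sqrt(loss) = sqrt(0.1) = 0.316227766017
Throughput (bytes/s) = 1000 / (0.05 * 0.316227766017) = 63245.5532
Throughput (kbps) = 63245.5532 * 8 / 1000 = 505.964426 -> 505.96 kbps (2 dp)

505.96


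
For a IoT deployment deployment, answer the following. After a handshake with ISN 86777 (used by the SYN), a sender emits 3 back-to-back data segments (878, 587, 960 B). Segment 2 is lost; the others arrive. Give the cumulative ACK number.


SYN uses sequence number 86777; first data byte = ISN + 1 = 86778.
Segment 1: SEQ = 86778, len = 878 B, covers [86778, 87655]
Segment 2: SEQ = 87656, len = 587 B, covers [87656, 88242] [LOST]
Segment 3: SEQ = 88243, len = 960 B, covers [88243, 89202]
In-order data received: bytes [86778, 87655] (segments 1..1).
Segment 2 missing -> gap begins at byte 87656; later segments buffered out of order.
Cumulative ACK = next expected in-order byte = 86778 + 878 = 87656

87656


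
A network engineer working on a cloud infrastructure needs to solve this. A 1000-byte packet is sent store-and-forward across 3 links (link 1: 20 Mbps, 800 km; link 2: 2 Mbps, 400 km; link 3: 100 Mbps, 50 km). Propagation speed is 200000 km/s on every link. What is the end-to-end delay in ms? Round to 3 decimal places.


Packet = 1000 bytes = 8000 bits. Store-and-forward: sum (t_trans + t_prop) per link.
Link 1: t_trans = 8000/(20*10^6) s = 0.4000 ms; t_prop = 800/200000 s = 4.0000 ms; subtotal = 4.4000 ms
Link 2: t_trans = 8000/(2*10^6) s = 4.0000 ms; t_prop = 400/200000 s = 2.0000 ms; subtotal = 6.0000 ms
Link 3: t_trans = 8000/(100*10^6) s = 0.0800 ms; t_prop = 50/200000 s = 0.2500 ms; subtotal = 0.3300 ms
End-to-end = 4.4000 + 6.0000 + 0.3300 = 10.7300 ms -> 10.730 ms (3 dp)

10.730


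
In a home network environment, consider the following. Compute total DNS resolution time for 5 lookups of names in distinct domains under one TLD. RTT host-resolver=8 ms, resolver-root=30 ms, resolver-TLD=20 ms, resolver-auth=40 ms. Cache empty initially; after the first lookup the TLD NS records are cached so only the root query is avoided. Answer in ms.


Lookup 1 (cold cache): local + root + TLD + auth = 8 + 30 + 20 + 40 = 98 ms
Lookups 2..5 (TLD NS cached -> skip root; new domain -> still ask TLD and auth): local + TLD + auth = 8 + 20 + 40 = 68 ms each
Remaining 4 lookups: 4 * 68 = 272 ms
Total = 98 + 272 = 370 ms

370


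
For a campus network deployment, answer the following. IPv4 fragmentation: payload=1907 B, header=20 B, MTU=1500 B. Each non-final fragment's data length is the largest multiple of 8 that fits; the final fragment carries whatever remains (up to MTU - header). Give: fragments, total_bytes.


Max data per non-final fragment = floor((MTU - header)/8)*8 = floor((1500 - 20)/8)*8 = floor(1480/8)*8 = 1480 B
Final fragment needs no 8-byte alignment: it can carry up to MTU - header = 1480 B
Non-final fragments needed = ceil((payload - 1480) / 1480) = ceil(427/1480) = ceil(0.2885) = 1
Number of fragments = 1 + 1 = 2
Fragment sizes (data): 1 * 1480 B + 427 B (last, 427 <= 1480 OK)
Total bytes sent = payload + n_frags * header = 1907 + 2*20 = 1907 + 40 = 1947 B

2, 1947


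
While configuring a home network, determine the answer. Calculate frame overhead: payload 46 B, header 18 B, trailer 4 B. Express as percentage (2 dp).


Given: payload = 46 B, header = 18 B, trailer = 4 B
Overhead bytes = header + trailer = 18 + 4 = 22
Total frame = payload + overhead = 46 + 22 = 68
Overhead % = 22 / 68 * 100 = 32.3529% -> 32.35% (2 dp)

32.35


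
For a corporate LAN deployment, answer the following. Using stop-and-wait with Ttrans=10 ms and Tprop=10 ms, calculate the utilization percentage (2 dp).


Given: Ttrans = 10 ms, Tprop = 10 ms
RTT = 2 * Tprop = 2 * 10 = 20 ms
U = Ttrans / (Ttrans + RTT)
U = 10 / (10 + 20)
U = 10 / 30 = 0.333333
U% = 33.33%

33.33


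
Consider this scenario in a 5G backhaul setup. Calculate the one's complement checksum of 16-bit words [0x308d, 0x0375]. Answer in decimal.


Given words: [0x308d, 0x0375]
Step 1: Sum all words
Raw sum = 12429 + 885 = 13314
One's complement = ~13314 & 0xFFFF = 52221

52221


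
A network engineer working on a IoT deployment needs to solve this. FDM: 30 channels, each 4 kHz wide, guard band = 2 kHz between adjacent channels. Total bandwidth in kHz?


Given: 30 channels, 4 kHz each, guard = 2 kHz
Channel bandwidth = 30 * 4 = 120 kHz
Guard bands = 29 gaps * 2 kHz = 58 kHz
Total = 120 + 58 = 178 kHz

178


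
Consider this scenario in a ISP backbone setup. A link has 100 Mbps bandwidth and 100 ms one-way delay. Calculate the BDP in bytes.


Given: bandwidth = 100 Mbps, delay = 100 ms
BDP in bits = 100 * 10^6 * 100 / 1000
BDP in bits = 10000000
BDP in bytes = 10000000 / 8 = 1250000

1250000


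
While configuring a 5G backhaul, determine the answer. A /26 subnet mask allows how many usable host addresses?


Given: subnet mask /26
Host bits = 32 - 26 = 6
Total addresses = 2^6 = 64
Usable hosts = 64 - 2 (network + broadcast) = 62

62


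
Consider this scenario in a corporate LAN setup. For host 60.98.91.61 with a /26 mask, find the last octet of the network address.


Given: IP = 60.98.91.61, prefix = /26
Subnet mask = 255.255.255.192
Last octet of IP: 61
Last octet of mask: 192
Network last octet = 61 AND 192 = 0

0


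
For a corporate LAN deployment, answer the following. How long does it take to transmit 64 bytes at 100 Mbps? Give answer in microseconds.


Given: packet = 64 bytes, bandwidth = 100 Mbps
Packet in bits = 64 * 8 = 512 bits
Bandwidth = 100 * 10^6 = 100000000 bps
Time = 512 / 100000000 seconds
Time in us = 512 * 10^6 / 100000000 = 5.12

5.12


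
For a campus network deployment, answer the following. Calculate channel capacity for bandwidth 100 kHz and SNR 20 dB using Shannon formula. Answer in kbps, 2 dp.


Given: B = 100 kHz, SNR = 20 dB
SNR linear = 10^(20/10) = 100
1 + SNR = 101
log2(101) = 6.6582114828
C = 100 * 1000 * 6.6582114828 = 665821.1483 bps
C = 665.821148 kbps -> 665.82 kbps (2 dp)

665.82


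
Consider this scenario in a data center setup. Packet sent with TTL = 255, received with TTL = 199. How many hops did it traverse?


Given: initial TTL = 255, received TTL = 199
Hops = initial TTL - received TTL
Hops = 255 - 199 = 56

56


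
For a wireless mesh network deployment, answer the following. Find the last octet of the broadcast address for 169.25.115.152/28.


Given: IP = 169.25.115.152, prefix = /28
Host bits = 32 - 28 = 4
Network last octet = 152 AND mask = 144
Host part size = 2^4 - 1 = 15
Broadcast last octet = 144 OR 15 = 159

159


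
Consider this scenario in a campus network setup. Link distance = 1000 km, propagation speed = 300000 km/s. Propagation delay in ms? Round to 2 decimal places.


Given: distance = 1000 km, speed = 300000 km/s
Delay = distance / speed = 1000 / 300000 seconds
Delay in ms = 1000 * 1000 / 300000
Delay = 3.3333 ms
Rounded to 2 dp = 3.33 ms

3.33


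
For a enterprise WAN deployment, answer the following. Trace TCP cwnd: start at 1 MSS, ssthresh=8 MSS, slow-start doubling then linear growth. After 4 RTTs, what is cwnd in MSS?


RTT 0: cwnd = 1 MSS (initial)
RTT 1: cwnd = 2 MSS (slow start, doubled)
RTT 2: cwnd = 4 MSS (slow start, doubled)
RTT 3: cwnd = 8 MSS (slow start, doubled)
RTT 4: cwnd = 9 MSS (congestion avoidance, +1)

9
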